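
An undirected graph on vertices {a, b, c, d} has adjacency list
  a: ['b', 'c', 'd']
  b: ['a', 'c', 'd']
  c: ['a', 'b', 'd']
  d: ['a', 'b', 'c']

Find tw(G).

A width-3 tree decomposition is:
Bags: B1 = {a, b, c, d}
Tree: (single bag)
With just one bag of size 4, the width is 4 − 1 = 3, so tw(G) ≤ 3. For the lower bound, the 4 vertices {a, b, c, d} are pairwise adjacent, and any tree decomposition puts a clique entirely inside one bag — forcing width ≥ 3. Combining the bounds, tw(G) = 3.

3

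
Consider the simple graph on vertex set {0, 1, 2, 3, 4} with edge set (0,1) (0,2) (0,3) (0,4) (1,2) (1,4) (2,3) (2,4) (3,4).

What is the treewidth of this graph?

3

A width-3 tree decomposition is:
Bags: B1 = {0, 1, 2, 4}  B2 = {0, 2, 3, 4}
Tree: B1–B2
The largest bag has 4 vertices, giving width 3; this decomposition certifies tw(G) ≤ 3. For the lower bound, the 4 vertices {0, 1, 2, 4} are pairwise adjacent, and any tree decomposition puts a clique entirely inside one bag — forcing width ≥ 3. Hence tw(G) = 3 exactly.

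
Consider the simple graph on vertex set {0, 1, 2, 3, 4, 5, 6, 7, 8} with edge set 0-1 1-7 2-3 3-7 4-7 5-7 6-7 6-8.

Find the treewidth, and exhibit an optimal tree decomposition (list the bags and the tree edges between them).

The largest bag has 2 vertices, giving width 1; this decomposition certifies tw(G) ≤ 1. G has an edge, so its treewidth is at least 1. Combining the bounds, tw(G) = 1.

Treewidth 1.
Bags: B1 = {3, 7}  B2 = {6, 7}  B3 = {1, 7}  B4 = {2, 3}  B5 = {4, 7}  B6 = {5, 7}  B7 = {0, 1}  B8 = {6, 8}
Tree: B1–B2, B1–B3, B1–B4, B1–B5, B1–B6, B3–B7, B2–B8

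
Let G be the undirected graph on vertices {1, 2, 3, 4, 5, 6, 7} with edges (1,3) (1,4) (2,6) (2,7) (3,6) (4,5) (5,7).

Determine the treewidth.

2

A width-2 tree decomposition is:
Bags: B1 = {2, 6, 7}  B2 = {3, 6, 7}  B3 = {1, 3, 7}  B4 = {1, 4, 7}  B5 = {4, 5, 7}
Tree: B1–B2, B2–B3, B3–B4, B4–B5
Every bag has size at most 3, so the width is 3 − 1 = 2 and tw(G) ≤ 2. The edges 7–2–6–3–1–4–5–7 form a cycle, so G is not a tree and its treewidth is at least 2. Hence tw(G) = 2 exactly.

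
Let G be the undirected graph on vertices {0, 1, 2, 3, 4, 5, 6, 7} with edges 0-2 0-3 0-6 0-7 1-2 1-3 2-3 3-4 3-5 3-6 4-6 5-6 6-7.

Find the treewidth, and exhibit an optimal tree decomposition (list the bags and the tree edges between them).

The largest bag has 3 vertices, giving width 2; this decomposition certifies tw(G) ≤ 2. Conversely, {1, 2, 3} is a clique of size 3, and the vertices of any clique must share a bag in every tree decomposition; so some bag has ≥ 3 vertices and tw(G) ≥ 2. Therefore the treewidth is 2.

Treewidth 2.
Bags: B1 = {0, 3, 6}  B2 = {0, 2, 3}  B3 = {3, 4, 6}  B4 = {0, 6, 7}  B5 = {1, 2, 3}  B6 = {3, 5, 6}
Tree: B1–B2, B1–B3, B1–B4, B2–B5, B1–B6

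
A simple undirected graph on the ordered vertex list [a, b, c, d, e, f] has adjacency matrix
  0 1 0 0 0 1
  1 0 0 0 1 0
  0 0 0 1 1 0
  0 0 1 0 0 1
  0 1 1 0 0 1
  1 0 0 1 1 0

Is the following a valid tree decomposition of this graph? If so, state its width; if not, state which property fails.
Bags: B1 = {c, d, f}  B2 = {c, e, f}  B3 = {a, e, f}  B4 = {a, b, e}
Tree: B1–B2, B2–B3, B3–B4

Checking the three conditions: (i) the bags cover all of {a, b, c, d, e, f}; (ii) for each edge, some bag contains both endpoints; (iii) the bags containing any fixed vertex form a subtree. All hold, so the decomposition is valid with width 3 − 1 = 2.

Yes; width 2.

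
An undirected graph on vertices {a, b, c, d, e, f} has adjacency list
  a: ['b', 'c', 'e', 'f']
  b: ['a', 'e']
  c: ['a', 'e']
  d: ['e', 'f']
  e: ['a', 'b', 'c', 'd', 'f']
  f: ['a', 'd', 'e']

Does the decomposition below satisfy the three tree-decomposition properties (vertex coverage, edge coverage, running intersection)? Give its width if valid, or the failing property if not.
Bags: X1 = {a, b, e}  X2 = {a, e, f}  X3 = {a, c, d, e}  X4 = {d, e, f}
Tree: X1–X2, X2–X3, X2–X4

A tree decomposition must satisfy three properties: every vertex lies in some bag; for every edge, both endpoints lie together in some bag; and for every vertex, the bags containing it form a connected subtree. Here bags containing vertex d are not connected in the tree, so the decomposition is invalid.

No — bags containing vertex d are not connected in the tree.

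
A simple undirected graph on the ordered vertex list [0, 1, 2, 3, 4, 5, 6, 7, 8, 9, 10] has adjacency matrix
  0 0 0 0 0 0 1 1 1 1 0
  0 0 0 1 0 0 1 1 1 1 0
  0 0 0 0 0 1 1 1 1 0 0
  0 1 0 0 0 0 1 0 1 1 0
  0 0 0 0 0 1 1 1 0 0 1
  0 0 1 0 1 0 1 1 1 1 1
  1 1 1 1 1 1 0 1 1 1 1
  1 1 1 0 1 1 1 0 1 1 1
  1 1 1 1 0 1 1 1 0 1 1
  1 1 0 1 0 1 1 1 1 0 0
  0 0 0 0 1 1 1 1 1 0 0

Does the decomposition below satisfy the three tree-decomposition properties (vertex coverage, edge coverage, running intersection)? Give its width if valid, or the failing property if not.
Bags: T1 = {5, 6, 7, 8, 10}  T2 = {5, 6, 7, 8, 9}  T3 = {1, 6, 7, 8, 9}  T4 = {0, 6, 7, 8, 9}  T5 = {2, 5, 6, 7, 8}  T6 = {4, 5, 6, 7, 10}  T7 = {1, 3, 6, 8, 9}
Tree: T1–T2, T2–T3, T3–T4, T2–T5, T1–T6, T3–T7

Yes; width 4.

Every vertex of G appears in some bag (union = {0, 1, 2, 3, 4, 5, 6, 7, 8, 9, 10}); every edge is covered by a bag; and for each vertex v the set of bags containing v is connected in the bag tree. The decomposition is therefore valid. The largest bag has 5 vertices, so the width is 4.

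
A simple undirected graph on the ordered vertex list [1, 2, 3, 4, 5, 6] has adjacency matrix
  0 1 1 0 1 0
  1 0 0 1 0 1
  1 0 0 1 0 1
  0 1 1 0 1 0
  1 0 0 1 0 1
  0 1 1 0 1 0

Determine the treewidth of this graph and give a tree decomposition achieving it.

Treewidth 3.
One optimal decomposition is:
Bags: B1 = {1, 2, 4, 6}  B2 = {1, 4, 5, 6}  B3 = {1, 3, 4, 6}
Tree: B1–B2, B2–B3

Every bag has size at most 4, so the width is 4 − 1 = 3 and tw(G) ≤ 3. For the lower bound: the 4 vertex sets {2,6}, {4,5}, {1}, {3} are disjoint, each induces a connected subgraph, and every pair is joined by at least one edge of G. Contracting each set to a single vertex therefore yields K_{4} as a minor, and since treewidth is minor-monotone, tw(G) ≥ tw(K_{4}) = 3. Therefore the treewidth is 3.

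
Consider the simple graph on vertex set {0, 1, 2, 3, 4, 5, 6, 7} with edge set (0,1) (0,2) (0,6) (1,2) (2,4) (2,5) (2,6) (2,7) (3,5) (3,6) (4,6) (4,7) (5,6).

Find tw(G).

2

A width-2 tree decomposition is:
Bags: B1 = {2, 4, 6}  B2 = {2, 5, 6}  B3 = {0, 2, 6}  B4 = {3, 5, 6}  B5 = {2, 4, 7}  B6 = {0, 1, 2}
Tree: B1–B2, B2–B3, B2–B4, B1–B5, B3–B6
Every bag has size at most 3, so the width is 3 − 1 = 2 and tw(G) ≤ 2. Conversely, {0, 1, 2} is a clique of size 3, and the vertices of any clique must share a bag in every tree decomposition; so some bag has ≥ 3 vertices and tw(G) ≥ 2. The upper and lower bounds meet at 2, so that is the treewidth.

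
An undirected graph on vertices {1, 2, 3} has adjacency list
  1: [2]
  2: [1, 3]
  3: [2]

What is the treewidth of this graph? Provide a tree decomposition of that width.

Treewidth 1.
One optimal decomposition is:
Bags: B1 = {1, 2}  B2 = {2, 3}
Tree: B1–B2

The largest bag has 2 vertices, giving width 1; this decomposition certifies tw(G) ≤ 1. Since G has at least one edge (e.g. 1–2), it is not an edgeless graph, so tw(G) ≥ 1. Combining the bounds, tw(G) = 1.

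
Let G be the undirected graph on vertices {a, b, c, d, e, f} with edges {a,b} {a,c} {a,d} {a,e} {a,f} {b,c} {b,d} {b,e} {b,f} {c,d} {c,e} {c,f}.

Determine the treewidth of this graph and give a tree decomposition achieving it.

The largest bag has 4 vertices, giving width 3; this decomposition certifies tw(G) ≤ 3. On the other hand G contains the 4-clique {a, b, c, d}. A clique must lie in a single bag of any decomposition, so no decomposition can have width below 3. Hence tw(G) = 3 exactly.

Treewidth 3.
Bags: B1 = {a, b, c, f}  B2 = {a, b, c, e}  B3 = {a, b, c, d}
Tree: B1–B2, B2–B3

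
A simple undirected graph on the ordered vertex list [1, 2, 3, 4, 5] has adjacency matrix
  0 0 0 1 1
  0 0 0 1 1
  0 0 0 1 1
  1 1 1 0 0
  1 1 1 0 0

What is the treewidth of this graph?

A width-2 tree decomposition is:
Bags: B1 = {2, 4, 5}  B2 = {3, 4, 5}  B3 = {1, 4, 5}
Tree: B1–B2, B2–B3
Each bag holds 3 vertices, so the decomposition has width 2, which upper-bounds the treewidth. Since 2–4–3–5–2 is a cycle in G, G is not acyclic. Forests are exactly the graphs of treewidth ≤ 1, so tw(G) ≥ 2. Hence tw(G) = 2 exactly.

2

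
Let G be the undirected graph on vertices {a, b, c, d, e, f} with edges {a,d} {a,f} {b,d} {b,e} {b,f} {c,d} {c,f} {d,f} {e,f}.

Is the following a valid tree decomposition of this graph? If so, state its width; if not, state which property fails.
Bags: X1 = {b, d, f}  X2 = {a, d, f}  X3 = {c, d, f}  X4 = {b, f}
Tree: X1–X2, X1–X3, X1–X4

A tree decomposition must satisfy three properties: every vertex lies in some bag; for every edge, both endpoints lie together in some bag; and for every vertex, the bags containing it form a connected subtree. Here vertex e appears in no bag, so the decomposition is invalid.

No — vertex e appears in no bag.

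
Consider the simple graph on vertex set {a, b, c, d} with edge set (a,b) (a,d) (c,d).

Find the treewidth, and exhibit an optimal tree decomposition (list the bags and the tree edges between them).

Treewidth 1.
Bags: B1 = {a, b}  B2 = {a, d}  B3 = {c, d}
Tree: B1–B2, B2–B3

Each bag holds 2 vertices, so the decomposition has width 1, which upper-bounds the treewidth. Since G has at least one edge (e.g. b–a), it is not an edgeless graph, so tw(G) ≥ 1. Hence tw(G) = 1 exactly.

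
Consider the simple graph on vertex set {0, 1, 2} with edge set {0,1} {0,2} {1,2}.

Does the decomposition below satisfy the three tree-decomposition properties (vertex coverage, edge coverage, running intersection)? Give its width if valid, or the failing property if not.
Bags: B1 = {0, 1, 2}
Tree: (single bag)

Vertex coverage: the bags together contain {0, 1, 2}, the full vertex set. Edge coverage: each edge of G has both endpoints in at least one bag. Running intersection: for every vertex, the bags containing it form a connected subtree. All three properties hold, so this is a valid tree decomposition of width max|bag| − 1 = 2, and hence tw(G) ≤ 2.

Yes; width 2.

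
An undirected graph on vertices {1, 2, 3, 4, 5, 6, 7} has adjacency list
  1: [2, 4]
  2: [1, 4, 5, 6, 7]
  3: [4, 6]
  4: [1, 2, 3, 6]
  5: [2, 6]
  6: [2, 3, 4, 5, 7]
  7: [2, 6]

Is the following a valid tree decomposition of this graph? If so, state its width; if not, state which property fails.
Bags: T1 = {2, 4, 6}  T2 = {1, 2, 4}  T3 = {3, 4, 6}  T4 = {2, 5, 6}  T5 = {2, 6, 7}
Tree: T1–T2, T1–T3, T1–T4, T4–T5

Yes; width 2.

Checking the three conditions: (i) the bags cover all of {1, 2, 3, 4, 5, 6, 7}; (ii) for each edge, some bag contains both endpoints; (iii) the bags containing any fixed vertex form a subtree. All hold, so the decomposition is valid with width 3 − 1 = 2.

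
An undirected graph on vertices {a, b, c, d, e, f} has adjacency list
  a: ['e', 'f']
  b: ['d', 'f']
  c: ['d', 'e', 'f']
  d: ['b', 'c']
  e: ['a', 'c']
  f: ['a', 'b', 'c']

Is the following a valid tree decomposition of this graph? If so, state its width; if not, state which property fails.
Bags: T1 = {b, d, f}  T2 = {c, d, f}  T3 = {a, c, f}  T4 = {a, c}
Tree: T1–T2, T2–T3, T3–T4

A tree decomposition must satisfy three properties: every vertex lies in some bag; for every edge, both endpoints lie together in some bag; and for every vertex, the bags containing it form a connected subtree. Here vertex e appears in no bag, so the decomposition is invalid.

No — vertex e appears in no bag.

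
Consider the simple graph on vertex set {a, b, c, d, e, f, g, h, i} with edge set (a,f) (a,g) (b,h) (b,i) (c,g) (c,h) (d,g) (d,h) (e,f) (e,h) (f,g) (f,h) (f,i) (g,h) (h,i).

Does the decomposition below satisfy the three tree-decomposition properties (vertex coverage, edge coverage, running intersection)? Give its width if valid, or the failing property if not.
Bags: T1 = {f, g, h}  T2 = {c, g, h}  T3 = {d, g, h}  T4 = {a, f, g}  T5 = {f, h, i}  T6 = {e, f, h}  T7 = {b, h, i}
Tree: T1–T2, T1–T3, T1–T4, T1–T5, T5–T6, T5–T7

Vertex coverage: the bags together contain {a, b, c, d, e, f, g, h, i}, the full vertex set. Edge coverage: each edge of G has both endpoints in at least one bag. Running intersection: for every vertex, the bags containing it form a connected subtree. All three properties hold, so this is a valid tree decomposition of width max|bag| − 1 = 2, and hence tw(G) ≤ 2.

Yes; width 2.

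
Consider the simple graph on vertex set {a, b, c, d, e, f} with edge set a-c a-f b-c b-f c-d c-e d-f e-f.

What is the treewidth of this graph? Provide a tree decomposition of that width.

Treewidth 2.
Bags: B1 = {a, c, f}  B2 = {c, e, f}  B3 = {c, d, f}  B4 = {b, c, f}
Tree: B1–B2, B2–B3, B3–B4

Each bag holds 3 vertices, so the decomposition has width 2, which upper-bounds the treewidth. The edges a–c–e–f–a form a cycle, so G is not a tree and its treewidth is at least 2. The upper and lower bounds meet at 2, so that is the treewidth.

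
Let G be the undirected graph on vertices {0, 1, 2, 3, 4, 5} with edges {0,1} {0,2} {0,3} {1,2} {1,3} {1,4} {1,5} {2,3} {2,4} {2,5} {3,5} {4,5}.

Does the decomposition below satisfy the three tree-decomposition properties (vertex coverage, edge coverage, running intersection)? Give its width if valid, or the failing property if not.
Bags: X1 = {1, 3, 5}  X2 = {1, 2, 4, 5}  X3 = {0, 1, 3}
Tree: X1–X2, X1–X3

No — edge (2,3) lies in no bag.

A tree decomposition must satisfy three properties: every vertex lies in some bag; for every edge, both endpoints lie together in some bag; and for every vertex, the bags containing it form a connected subtree. Here edge (2,3) lies in no bag, so the decomposition is invalid.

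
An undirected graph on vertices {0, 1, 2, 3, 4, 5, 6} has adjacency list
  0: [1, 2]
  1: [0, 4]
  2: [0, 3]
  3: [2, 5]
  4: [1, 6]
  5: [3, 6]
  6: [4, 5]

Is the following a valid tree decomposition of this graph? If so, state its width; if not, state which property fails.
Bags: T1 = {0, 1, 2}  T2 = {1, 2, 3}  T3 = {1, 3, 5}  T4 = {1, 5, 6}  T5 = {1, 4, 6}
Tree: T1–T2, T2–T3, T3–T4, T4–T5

Vertex coverage: the bags together contain {0, 1, 2, 3, 4, 5, 6}, the full vertex set. Edge coverage: each edge of G has both endpoints in at least one bag. Running intersection: for every vertex, the bags containing it form a connected subtree. All three properties hold, so this is a valid tree decomposition of width max|bag| − 1 = 2, and hence tw(G) ≤ 2.

Yes; width 2.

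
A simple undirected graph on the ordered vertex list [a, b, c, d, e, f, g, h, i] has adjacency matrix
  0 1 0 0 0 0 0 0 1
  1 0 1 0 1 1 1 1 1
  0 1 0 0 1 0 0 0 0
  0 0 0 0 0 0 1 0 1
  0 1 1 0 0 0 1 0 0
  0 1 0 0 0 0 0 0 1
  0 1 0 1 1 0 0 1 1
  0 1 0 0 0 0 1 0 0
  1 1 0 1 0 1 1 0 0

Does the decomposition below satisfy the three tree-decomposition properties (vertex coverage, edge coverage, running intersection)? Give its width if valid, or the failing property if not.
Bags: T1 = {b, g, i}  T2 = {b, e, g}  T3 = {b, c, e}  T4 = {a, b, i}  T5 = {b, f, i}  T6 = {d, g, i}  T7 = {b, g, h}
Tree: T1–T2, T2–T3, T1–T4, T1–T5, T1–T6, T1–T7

Yes; width 2.

Vertex coverage: the bags together contain {a, b, c, d, e, f, g, h, i}, the full vertex set. Edge coverage: each edge of G has both endpoints in at least one bag. Running intersection: for every vertex, the bags containing it form a connected subtree. All three properties hold, so this is a valid tree decomposition of width max|bag| − 1 = 2, and hence tw(G) ≤ 2.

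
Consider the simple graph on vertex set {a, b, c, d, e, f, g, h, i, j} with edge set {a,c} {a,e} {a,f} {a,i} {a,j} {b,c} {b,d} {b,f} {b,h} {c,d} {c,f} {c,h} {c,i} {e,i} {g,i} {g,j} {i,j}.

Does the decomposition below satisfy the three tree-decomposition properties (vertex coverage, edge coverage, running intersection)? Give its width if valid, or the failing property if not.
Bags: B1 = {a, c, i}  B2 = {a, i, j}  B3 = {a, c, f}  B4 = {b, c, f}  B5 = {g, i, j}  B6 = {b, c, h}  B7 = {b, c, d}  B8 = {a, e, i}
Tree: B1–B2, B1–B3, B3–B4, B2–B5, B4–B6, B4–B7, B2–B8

Vertex coverage: the bags together contain {a, b, c, d, e, f, g, h, i, j}, the full vertex set. Edge coverage: each edge of G has both endpoints in at least one bag. Running intersection: for every vertex, the bags containing it form a connected subtree. All three properties hold, so this is a valid tree decomposition of width max|bag| − 1 = 2, and hence tw(G) ≤ 2.

Yes; width 2.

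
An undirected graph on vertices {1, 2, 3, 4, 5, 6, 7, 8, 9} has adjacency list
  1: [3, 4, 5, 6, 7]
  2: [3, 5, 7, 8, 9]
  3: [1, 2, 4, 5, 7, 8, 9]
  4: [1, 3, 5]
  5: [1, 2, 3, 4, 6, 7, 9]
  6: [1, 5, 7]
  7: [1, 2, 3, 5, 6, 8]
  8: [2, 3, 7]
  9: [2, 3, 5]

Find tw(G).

3

A width-3 tree decomposition is:
Bags: B1 = {2, 3, 5, 7}  B2 = {1, 3, 5, 7}  B3 = {2, 3, 5, 9}  B4 = {2, 3, 7, 8}  B5 = {1, 5, 6, 7}  B6 = {1, 3, 4, 5}
Tree: B1–B2, B1–B3, B1–B4, B2–B5, B2–B6
Every bag has size at most 4, so the width is 4 − 1 = 3 and tw(G) ≤ 3. On the other hand G contains the 4-clique {2, 3, 7, 8}. A clique must lie in a single bag of any decomposition, so no decomposition can have width below 3. Therefore the treewidth is 3.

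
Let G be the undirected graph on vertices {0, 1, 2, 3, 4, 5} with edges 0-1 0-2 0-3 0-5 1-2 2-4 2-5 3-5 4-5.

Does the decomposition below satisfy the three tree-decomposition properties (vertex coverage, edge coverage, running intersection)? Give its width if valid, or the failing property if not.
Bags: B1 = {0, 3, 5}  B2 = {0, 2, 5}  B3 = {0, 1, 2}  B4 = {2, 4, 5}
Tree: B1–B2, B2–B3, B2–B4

Vertex coverage: the bags together contain {0, 1, 2, 3, 4, 5}, the full vertex set. Edge coverage: each edge of G has both endpoints in at least one bag. Running intersection: for every vertex, the bags containing it form a connected subtree. All three properties hold, so this is a valid tree decomposition of width max|bag| − 1 = 2, and hence tw(G) ≤ 2.

Yes; width 2.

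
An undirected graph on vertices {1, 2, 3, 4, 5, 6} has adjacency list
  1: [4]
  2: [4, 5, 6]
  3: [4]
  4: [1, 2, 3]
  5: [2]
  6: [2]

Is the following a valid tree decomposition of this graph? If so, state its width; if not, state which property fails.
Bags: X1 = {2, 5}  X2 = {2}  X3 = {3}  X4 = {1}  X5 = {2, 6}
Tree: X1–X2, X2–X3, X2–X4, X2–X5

No — vertex 4 appears in no bag.

A tree decomposition must satisfy three properties: every vertex lies in some bag; for every edge, both endpoints lie together in some bag; and for every vertex, the bags containing it form a connected subtree. Here vertex 4 appears in no bag, so the decomposition is invalid.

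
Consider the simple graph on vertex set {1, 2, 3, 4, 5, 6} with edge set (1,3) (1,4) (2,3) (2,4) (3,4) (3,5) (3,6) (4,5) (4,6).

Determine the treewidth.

A width-2 tree decomposition is:
Bags: B1 = {2, 3, 4}  B2 = {3, 4, 6}  B3 = {3, 4, 5}  B4 = {1, 3, 4}
Tree: B1–B2, B2–B3, B2–B4
Each bag holds 3 vertices, so the decomposition has width 2, which upper-bounds the treewidth. On the other hand G contains the 3-clique {1, 3, 4}. A clique must lie in a single bag of any decomposition, so no decomposition can have width below 2. Combining the bounds, tw(G) = 2.

2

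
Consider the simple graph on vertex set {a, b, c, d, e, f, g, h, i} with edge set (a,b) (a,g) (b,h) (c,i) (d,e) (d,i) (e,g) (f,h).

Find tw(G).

1

A width-1 tree decomposition is:
Bags: B1 = {c, i}  B2 = {d, i}  B3 = {d, e}  B4 = {e, g}  B5 = {a, g}  B6 = {a, b}  B7 = {b, h}  B8 = {f, h}
Tree: B1–B2, B2–B3, B3–B4, B4–B5, B5–B6, B6–B7, B7–B8
Every bag has size at most 2, so the width is 2 − 1 = 1 and tw(G) ≤ 1. G has an edge, so its treewidth is at least 1. Hence tw(G) = 1 exactly.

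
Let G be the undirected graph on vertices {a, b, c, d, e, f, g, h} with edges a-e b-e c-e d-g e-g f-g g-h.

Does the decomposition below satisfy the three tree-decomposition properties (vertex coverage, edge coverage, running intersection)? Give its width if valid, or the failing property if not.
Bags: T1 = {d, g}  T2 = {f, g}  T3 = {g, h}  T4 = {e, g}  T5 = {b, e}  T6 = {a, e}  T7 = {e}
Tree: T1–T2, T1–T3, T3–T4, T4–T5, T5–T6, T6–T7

No — vertex c appears in no bag.

A tree decomposition must satisfy three properties: every vertex lies in some bag; for every edge, both endpoints lie together in some bag; and for every vertex, the bags containing it form a connected subtree. Here vertex c appears in no bag, so the decomposition is invalid.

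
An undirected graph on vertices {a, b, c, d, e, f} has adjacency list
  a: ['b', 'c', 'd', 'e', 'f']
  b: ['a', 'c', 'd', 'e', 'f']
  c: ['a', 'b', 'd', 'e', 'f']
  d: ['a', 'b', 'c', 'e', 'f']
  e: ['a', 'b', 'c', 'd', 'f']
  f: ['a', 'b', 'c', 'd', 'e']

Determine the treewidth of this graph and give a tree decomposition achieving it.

A single bag containing all 6 vertices is trivially a valid decomposition of width 5. On the other hand G contains the 6-clique {a, b, c, d, e, f}. A clique must lie in a single bag of any decomposition, so no decomposition can have width below 5. Therefore the treewidth is 5.

Treewidth 5.
One optimal decomposition is:
Bags: B1 = {a, b, c, d, e, f}
Tree: (single bag)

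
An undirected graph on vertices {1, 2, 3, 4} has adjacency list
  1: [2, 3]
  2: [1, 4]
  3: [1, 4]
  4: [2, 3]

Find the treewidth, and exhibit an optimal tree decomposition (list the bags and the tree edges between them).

The largest bag has 3 vertices, giving width 2; this decomposition certifies tw(G) ≤ 2. The edges 2–1–3–4–2 form a cycle, so G is not a tree and its treewidth is at least 2. The upper and lower bounds meet at 2, so that is the treewidth.

Treewidth 2.
One optimal decomposition is:
Bags: B1 = {1, 2, 3}  B2 = {2, 3, 4}
Tree: B1–B2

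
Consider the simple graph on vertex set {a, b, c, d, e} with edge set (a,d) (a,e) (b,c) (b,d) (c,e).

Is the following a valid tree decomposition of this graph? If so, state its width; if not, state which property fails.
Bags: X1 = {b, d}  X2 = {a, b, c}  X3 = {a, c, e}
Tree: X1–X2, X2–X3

No — edge (a,d) lies in no bag.

A tree decomposition must satisfy three properties: every vertex lies in some bag; for every edge, both endpoints lie together in some bag; and for every vertex, the bags containing it form a connected subtree. Here edge (a,d) lies in no bag, so the decomposition is invalid.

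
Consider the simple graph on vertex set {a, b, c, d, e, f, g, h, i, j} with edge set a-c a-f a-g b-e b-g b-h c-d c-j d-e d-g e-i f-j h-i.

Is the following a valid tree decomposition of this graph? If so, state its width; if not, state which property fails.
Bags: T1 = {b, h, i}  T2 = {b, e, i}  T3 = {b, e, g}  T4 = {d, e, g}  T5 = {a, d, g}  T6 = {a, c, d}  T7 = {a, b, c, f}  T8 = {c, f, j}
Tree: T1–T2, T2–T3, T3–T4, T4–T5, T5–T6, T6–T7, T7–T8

A tree decomposition must satisfy three properties: every vertex lies in some bag; for every edge, both endpoints lie together in some bag; and for every vertex, the bags containing it form a connected subtree. Here bags containing vertex b are not connected in the tree, so the decomposition is invalid.

No — bags containing vertex b are not connected in the tree.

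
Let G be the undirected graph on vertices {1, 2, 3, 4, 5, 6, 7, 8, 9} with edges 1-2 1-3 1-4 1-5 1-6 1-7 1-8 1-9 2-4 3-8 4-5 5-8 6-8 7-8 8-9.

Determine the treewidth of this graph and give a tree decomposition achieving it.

The largest bag has 3 vertices, giving width 2; this decomposition certifies tw(G) ≤ 2. On the other hand G contains the 3-clique {1, 3, 8}. A clique must lie in a single bag of any decomposition, so no decomposition can have width below 2. The upper and lower bounds meet at 2, so that is the treewidth.

Treewidth 2.
One optimal decomposition is:
Bags: B1 = {1, 7, 8}  B2 = {1, 5, 8}  B3 = {1, 8, 9}  B4 = {1, 4, 5}  B5 = {1, 2, 4}  B6 = {1, 3, 8}  B7 = {1, 6, 8}
Tree: B1–B2, B1–B3, B2–B4, B4–B5, B2–B6, B2–B7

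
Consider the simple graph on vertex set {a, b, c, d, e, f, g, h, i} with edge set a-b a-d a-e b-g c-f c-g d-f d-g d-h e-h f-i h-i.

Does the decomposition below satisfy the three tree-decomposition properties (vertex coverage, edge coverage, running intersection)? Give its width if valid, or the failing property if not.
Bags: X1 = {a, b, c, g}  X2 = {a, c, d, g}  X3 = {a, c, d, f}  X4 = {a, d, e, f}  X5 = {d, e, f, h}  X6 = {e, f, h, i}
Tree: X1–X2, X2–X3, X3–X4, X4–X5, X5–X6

Yes; width 3.

Vertex coverage: the bags together contain {a, b, c, d, e, f, g, h, i}, the full vertex set. Edge coverage: each edge of G has both endpoints in at least one bag. Running intersection: for every vertex, the bags containing it form a connected subtree. All three properties hold, so this is a valid tree decomposition of width max|bag| − 1 = 3, and hence tw(G) ≤ 3.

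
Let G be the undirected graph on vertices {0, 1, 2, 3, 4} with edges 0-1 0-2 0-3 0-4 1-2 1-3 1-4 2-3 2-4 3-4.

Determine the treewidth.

4

A width-4 tree decomposition is:
Bags: B1 = {0, 1, 2, 3, 4}
Tree: (single bag)
With just one bag of size 5, the width is 5 − 1 = 4, so tw(G) ≤ 4. Conversely, {0, 1, 2, 3, 4} is a clique of size 5, and the vertices of any clique must share a bag in every tree decomposition; so some bag has ≥ 5 vertices and tw(G) ≥ 4. Hence tw(G) = 4 exactly.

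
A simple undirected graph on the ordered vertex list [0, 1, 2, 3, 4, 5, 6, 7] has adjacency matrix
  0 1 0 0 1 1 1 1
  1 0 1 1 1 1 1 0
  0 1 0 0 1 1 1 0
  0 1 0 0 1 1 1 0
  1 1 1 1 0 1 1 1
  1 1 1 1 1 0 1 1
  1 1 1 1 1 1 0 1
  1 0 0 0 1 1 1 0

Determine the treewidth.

A width-4 tree decomposition is:
Bags: B1 = {0, 1, 4, 5, 6}  B2 = {1, 3, 4, 5, 6}  B3 = {1, 2, 4, 5, 6}  B4 = {0, 4, 5, 6, 7}
Tree: B1–B2, B2–B3, B1–B4
The largest bag has 5 vertices, giving width 4; this decomposition certifies tw(G) ≤ 4. On the other hand G contains the 5-clique {0, 1, 4, 5, 6}. A clique must lie in a single bag of any decomposition, so no decomposition can have width below 4. Therefore the treewidth is 4.

4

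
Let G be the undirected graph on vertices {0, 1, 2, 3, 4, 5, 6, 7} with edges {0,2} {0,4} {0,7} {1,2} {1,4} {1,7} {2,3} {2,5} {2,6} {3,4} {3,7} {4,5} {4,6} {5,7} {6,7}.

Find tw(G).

3

A width-3 tree decomposition is:
Bags: B1 = {2, 4, 5, 7}  B2 = {2, 3, 4, 7}  B3 = {1, 2, 4, 7}  B4 = {0, 2, 4, 7}  B5 = {2, 4, 6, 7}
Tree: B1–B2, B2–B3, B3–B4, B4–B5
Every bag has size at most 4, so the width is 4 − 1 = 3 and tw(G) ≤ 3. For the lower bound: the 4 vertex sets {2,5}, {3,4}, {7}, {1} are disjoint, each induces a connected subgraph, and every pair is joined by at least one edge of G. Contracting each set to a single vertex therefore yields K_{4} as a minor, and since treewidth is minor-monotone, tw(G) ≥ tw(K_{4}) = 3. Combining the bounds, tw(G) = 3.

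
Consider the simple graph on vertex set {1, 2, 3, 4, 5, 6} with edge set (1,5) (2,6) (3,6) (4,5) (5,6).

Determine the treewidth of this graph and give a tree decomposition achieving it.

Treewidth 1.
One such decomposition:
Bags: B1 = {4, 5}  B2 = {5, 6}  B3 = {2, 6}  B4 = {3, 6}  B5 = {1, 5}
Tree: B1–B2, B2–B3, B3–B4, B1–B5

The largest bag has 2 vertices, giving width 1; this decomposition certifies tw(G) ≤ 1. Since G has at least one edge (e.g. 5–4), it is not an edgeless graph, so tw(G) ≥ 1. The upper and lower bounds meet at 1, so that is the treewidth.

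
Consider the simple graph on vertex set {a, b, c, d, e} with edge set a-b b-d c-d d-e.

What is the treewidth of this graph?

A width-1 tree decomposition is:
Bags: B1 = {a, b}  B2 = {b, d}  B3 = {c, d}  B4 = {d, e}
Tree: B1–B2, B2–B3, B3–B4
Each bag holds 2 vertices, so the decomposition has width 1, which upper-bounds the treewidth. Any graph with an edge has treewidth ≥ 1, and G has the edge b–a. Hence tw(G) = 1 exactly.

1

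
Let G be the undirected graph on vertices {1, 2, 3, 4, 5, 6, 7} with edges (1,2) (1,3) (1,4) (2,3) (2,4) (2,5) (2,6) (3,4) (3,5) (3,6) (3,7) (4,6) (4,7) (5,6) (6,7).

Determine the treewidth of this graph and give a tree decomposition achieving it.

Treewidth 3.
One optimal decomposition is:
Bags: B1 = {1, 2, 3, 4}  B2 = {2, 3, 4, 6}  B3 = {3, 4, 6, 7}  B4 = {2, 3, 5, 6}
Tree: B1–B2, B2–B3, B2–B4

Every bag has size at most 4, so the width is 4 − 1 = 3 and tw(G) ≤ 3. On the other hand G contains the 4-clique {1, 2, 3, 4}. A clique must lie in a single bag of any decomposition, so no decomposition can have width below 3. Therefore the treewidth is 3.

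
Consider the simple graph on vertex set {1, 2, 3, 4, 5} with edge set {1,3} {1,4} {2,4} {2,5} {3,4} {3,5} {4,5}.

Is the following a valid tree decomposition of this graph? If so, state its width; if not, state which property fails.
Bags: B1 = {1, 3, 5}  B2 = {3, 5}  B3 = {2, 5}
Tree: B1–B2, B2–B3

A tree decomposition must satisfy three properties: every vertex lies in some bag; for every edge, both endpoints lie together in some bag; and for every vertex, the bags containing it form a connected subtree. Here vertex 4 appears in no bag, so the decomposition is invalid.

No — vertex 4 appears in no bag.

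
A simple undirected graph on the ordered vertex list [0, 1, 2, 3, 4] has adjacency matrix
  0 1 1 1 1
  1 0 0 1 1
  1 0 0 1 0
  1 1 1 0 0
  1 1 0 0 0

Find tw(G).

A width-2 tree decomposition is:
Bags: B1 = {0, 1, 4}  B2 = {0, 1, 3}  B3 = {0, 2, 3}
Tree: B1–B2, B2–B3
Each bag holds 3 vertices, so the decomposition has width 2, which upper-bounds the treewidth. Conversely, {0, 1, 3} is a clique of size 3, and the vertices of any clique must share a bag in every tree decomposition; so some bag has ≥ 3 vertices and tw(G) ≥ 2. Therefore the treewidth is 2.

2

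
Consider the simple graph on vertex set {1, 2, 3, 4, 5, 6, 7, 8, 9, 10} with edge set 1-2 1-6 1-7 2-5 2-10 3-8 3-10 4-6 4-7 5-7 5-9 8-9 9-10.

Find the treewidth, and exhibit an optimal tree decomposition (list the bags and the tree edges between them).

The largest bag has 3 vertices, giving width 2; this decomposition certifies tw(G) ≤ 2. For the lower bound, G contains the cycle 4–6–1–7–4, so G is not a forest; only forests have treewidth ≤ 1, hence tw(G) ≥ 2. Therefore the treewidth is 2.

Treewidth 2.
One optimal decomposition is:
Bags: B1 = {4, 6, 7}  B2 = {1, 6, 7}  B3 = {1, 5, 7}  B4 = {1, 2, 5}  B5 = {2, 5, 9}  B6 = {2, 9, 10}  B7 = {8, 9, 10}  B8 = {3, 8, 10}
Tree: B1–B2, B2–B3, B3–B4, B4–B5, B5–B6, B6–B7, B7–B8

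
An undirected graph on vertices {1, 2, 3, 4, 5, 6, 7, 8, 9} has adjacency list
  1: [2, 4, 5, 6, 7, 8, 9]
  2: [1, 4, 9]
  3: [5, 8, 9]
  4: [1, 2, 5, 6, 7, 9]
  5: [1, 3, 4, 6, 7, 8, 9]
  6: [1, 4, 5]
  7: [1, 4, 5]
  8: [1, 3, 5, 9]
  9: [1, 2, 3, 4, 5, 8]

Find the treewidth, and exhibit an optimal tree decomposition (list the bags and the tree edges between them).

Treewidth 3.
Bags: B1 = {1, 4, 5, 9}  B2 = {1, 4, 5, 6}  B3 = {1, 2, 4, 9}  B4 = {1, 5, 8, 9}  B5 = {1, 4, 5, 7}  B6 = {3, 5, 8, 9}
Tree: B1–B2, B1–B3, B1–B4, B1–B5, B4–B6

Every bag has size at most 4, so the width is 4 − 1 = 3 and tw(G) ≤ 3. On the other hand G contains the 4-clique {1, 5, 8, 9}. A clique must lie in a single bag of any decomposition, so no decomposition can have width below 3. Combining the bounds, tw(G) = 3.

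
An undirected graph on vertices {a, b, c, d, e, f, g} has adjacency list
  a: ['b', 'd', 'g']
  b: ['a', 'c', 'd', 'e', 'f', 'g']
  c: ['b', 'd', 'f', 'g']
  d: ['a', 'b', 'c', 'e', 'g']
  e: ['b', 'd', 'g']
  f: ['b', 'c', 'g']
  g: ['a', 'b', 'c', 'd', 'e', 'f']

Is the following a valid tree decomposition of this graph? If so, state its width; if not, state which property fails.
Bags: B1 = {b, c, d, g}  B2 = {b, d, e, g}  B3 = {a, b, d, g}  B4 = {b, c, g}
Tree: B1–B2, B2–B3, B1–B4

No — vertex f appears in no bag.

A tree decomposition must satisfy three properties: every vertex lies in some bag; for every edge, both endpoints lie together in some bag; and for every vertex, the bags containing it form a connected subtree. Here vertex f appears in no bag, so the decomposition is invalid.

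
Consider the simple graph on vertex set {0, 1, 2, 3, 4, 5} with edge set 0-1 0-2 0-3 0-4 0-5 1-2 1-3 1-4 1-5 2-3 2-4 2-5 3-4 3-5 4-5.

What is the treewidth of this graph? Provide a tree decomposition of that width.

With just one bag of size 6, the width is 6 − 1 = 5, so tw(G) ≤ 5. Conversely, {0, 1, 2, 3, 4, 5} is a clique of size 6, and the vertices of any clique must share a bag in every tree decomposition; so some bag has ≥ 6 vertices and tw(G) ≥ 5. Hence tw(G) = 5 exactly.

Treewidth 5.
Bags: B1 = {0, 1, 2, 3, 4, 5}
Tree: (single bag)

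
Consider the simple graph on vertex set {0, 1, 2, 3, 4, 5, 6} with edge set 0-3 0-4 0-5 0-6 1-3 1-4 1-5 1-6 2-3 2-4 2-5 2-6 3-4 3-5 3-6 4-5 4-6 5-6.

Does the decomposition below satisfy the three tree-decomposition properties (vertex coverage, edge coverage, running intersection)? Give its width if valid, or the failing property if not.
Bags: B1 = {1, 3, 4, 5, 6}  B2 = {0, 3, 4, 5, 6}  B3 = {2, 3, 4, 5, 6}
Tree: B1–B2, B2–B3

Yes; width 4.

Every vertex of G appears in some bag (union = {0, 1, 2, 3, 4, 5, 6}); every edge is covered by a bag; and for each vertex v the set of bags containing v is connected in the bag tree. The decomposition is therefore valid. The largest bag has 5 vertices, so the width is 4.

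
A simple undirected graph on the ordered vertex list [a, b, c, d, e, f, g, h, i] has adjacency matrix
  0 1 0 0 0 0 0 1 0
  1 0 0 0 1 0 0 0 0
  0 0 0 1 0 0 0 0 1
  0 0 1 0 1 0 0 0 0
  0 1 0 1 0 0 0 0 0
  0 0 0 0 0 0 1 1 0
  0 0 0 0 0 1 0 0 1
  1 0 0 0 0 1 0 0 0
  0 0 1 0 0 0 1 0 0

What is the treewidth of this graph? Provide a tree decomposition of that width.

Treewidth 2.
One such decomposition:
Bags: B1 = {c, g, i}  B2 = {c, d, g}  B3 = {d, e, g}  B4 = {b, e, g}  B5 = {a, b, g}  B6 = {a, g, h}  B7 = {f, g, h}
Tree: B1–B2, B2–B3, B3–B4, B4–B5, B5–B6, B6–B7

Every bag has size at most 3, so the width is 3 − 1 = 2 and tw(G) ≤ 2. The edges g–i–c–d–e–b–a–h–f–g form a cycle, so G is not a tree and its treewidth is at least 2. Therefore the treewidth is 2.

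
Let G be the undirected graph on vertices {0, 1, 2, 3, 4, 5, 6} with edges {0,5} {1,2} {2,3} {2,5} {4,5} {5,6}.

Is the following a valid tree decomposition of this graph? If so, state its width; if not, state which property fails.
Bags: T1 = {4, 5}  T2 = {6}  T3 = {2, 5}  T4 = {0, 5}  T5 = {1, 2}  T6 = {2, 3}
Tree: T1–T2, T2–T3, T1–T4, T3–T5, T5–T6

No — edge (5,6) lies in no bag.

A tree decomposition must satisfy three properties: every vertex lies in some bag; for every edge, both endpoints lie together in some bag; and for every vertex, the bags containing it form a connected subtree. Here edge (5,6) lies in no bag, so the decomposition is invalid.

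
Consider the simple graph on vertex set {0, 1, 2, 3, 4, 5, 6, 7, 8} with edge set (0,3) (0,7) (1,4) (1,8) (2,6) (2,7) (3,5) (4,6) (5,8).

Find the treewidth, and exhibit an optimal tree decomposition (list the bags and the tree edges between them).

Treewidth 2.
Bags: B1 = {1, 4, 8}  B2 = {4, 6, 8}  B3 = {2, 6, 8}  B4 = {2, 7, 8}  B5 = {0, 7, 8}  B6 = {0, 3, 8}  B7 = {3, 5, 8}
Tree: B1–B2, B2–B3, B3–B4, B4–B5, B5–B6, B6–B7

The largest bag has 3 vertices, giving width 2; this decomposition certifies tw(G) ≤ 2. For the lower bound, G contains the cycle 8–1–4–6–2–7–0–3–5–8, so G is not a forest; only forests have treewidth ≤ 1, hence tw(G) ≥ 2. Combining the bounds, tw(G) = 2.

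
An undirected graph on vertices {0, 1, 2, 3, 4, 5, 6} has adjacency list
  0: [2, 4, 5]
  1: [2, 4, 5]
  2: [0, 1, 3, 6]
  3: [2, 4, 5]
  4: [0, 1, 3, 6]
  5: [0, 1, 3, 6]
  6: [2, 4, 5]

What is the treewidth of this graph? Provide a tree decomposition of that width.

Each bag holds 4 vertices, so the decomposition has width 3, which upper-bounds the treewidth. For the lower bound: the 4 vertex sets {0,4}, {5,6}, {2}, {3} are disjoint, each induces a connected subgraph, and every pair is joined by at least one edge of G. Contracting each set to a single vertex therefore yields K_{4} as a minor, and since treewidth is minor-monotone, tw(G) ≥ tw(K_{4}) = 3. The upper and lower bounds meet at 3, so that is the treewidth.

Treewidth 3.
One such decomposition:
Bags: B1 = {0, 2, 4, 5}  B2 = {2, 4, 5, 6}  B3 = {2, 3, 4, 5}  B4 = {1, 2, 4, 5}
Tree: B1–B2, B2–B3, B3–B4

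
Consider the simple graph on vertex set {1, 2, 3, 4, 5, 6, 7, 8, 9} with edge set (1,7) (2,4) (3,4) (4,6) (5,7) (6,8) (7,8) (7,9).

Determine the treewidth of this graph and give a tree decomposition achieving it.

Treewidth 1.
One such decomposition:
Bags: B1 = {4, 6}  B2 = {2, 4}  B3 = {6, 8}  B4 = {3, 4}  B5 = {7, 8}  B6 = {1, 7}  B7 = {7, 9}  B8 = {5, 7}
Tree: B1–B2, B1–B3, B2–B4, B3–B5, B5–B6, B5–B7, B7–B8

Each bag holds 2 vertices, so the decomposition has width 1, which upper-bounds the treewidth. Any graph with an edge has treewidth ≥ 1, and G has the edge 4–6. Therefore the treewidth is 1.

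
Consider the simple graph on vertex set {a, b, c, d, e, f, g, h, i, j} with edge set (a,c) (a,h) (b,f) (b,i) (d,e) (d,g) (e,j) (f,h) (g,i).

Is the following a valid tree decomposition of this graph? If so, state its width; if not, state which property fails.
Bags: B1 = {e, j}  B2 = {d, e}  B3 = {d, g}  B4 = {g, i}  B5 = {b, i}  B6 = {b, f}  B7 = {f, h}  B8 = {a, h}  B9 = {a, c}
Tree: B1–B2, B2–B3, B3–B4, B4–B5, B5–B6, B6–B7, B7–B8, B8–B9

Yes; width 1.

Every vertex of G appears in some bag (union = {a, b, c, d, e, f, g, h, i, j}); every edge is covered by a bag; and for each vertex v the set of bags containing v is connected in the bag tree. The decomposition is therefore valid. The largest bag has 2 vertices, so the width is 1.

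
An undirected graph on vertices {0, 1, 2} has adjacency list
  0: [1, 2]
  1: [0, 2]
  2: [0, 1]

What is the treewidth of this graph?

2

A width-2 tree decomposition is:
Bags: B1 = {0, 1, 2}
Tree: (single bag)
A single bag containing all 3 vertices is trivially a valid decomposition of width 2. On the other hand G contains the 3-clique {0, 1, 2}. A clique must lie in a single bag of any decomposition, so no decomposition can have width below 2. The upper and lower bounds meet at 2, so that is the treewidth.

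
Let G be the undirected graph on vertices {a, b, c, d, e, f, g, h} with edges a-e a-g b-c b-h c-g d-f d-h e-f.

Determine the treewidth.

2

A width-2 tree decomposition is:
Bags: B1 = {a, c, g}  B2 = {a, c, e}  B3 = {c, e, f}  B4 = {c, d, f}  B5 = {c, d, h}  B6 = {b, c, h}
Tree: B1–B2, B2–B3, B3–B4, B4–B5, B5–B6
Every bag has size at most 3, so the width is 3 − 1 = 2 and tw(G) ≤ 2. The edges c–g–a–e–f–d–h–b–c form a cycle, so G is not a tree and its treewidth is at least 2. Hence tw(G) = 2 exactly.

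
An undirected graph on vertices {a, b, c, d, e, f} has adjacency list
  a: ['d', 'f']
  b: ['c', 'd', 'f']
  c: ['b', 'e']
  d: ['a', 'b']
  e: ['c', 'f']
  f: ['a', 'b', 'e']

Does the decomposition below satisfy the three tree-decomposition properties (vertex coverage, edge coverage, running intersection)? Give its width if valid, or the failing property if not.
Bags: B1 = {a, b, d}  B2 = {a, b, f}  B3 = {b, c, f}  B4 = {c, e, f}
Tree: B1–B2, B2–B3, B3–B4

Yes; width 2.

Checking the three conditions: (i) the bags cover all of {a, b, c, d, e, f}; (ii) for each edge, some bag contains both endpoints; (iii) the bags containing any fixed vertex form a subtree. All hold, so the decomposition is valid with width 3 − 1 = 2.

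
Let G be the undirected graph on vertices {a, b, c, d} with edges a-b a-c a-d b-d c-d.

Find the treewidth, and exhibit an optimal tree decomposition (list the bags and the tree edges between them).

Every bag has size at most 3, so the width is 3 − 1 = 2 and tw(G) ≤ 2. Conversely, {a, c, d} is a clique of size 3, and the vertices of any clique must share a bag in every tree decomposition; so some bag has ≥ 3 vertices and tw(G) ≥ 2. Hence tw(G) = 2 exactly.

Treewidth 2.
One such decomposition:
Bags: B1 = {a, c, d}  B2 = {a, b, d}
Tree: B1–B2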